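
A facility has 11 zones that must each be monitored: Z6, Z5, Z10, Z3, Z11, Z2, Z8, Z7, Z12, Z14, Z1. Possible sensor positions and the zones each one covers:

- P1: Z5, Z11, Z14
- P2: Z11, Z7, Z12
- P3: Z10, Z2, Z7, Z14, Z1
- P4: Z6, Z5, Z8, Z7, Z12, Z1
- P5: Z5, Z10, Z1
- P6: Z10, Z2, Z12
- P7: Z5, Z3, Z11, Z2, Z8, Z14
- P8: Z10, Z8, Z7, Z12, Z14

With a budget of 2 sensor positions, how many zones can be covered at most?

10

Choosing P4, P7 covers {Z6, Z5, Z3, Z11, Z2, Z8, Z7, Z12, Z14, Z1} — 10 zones.
No choice of 2 sensor positions does better; here Z10 is left uncovered.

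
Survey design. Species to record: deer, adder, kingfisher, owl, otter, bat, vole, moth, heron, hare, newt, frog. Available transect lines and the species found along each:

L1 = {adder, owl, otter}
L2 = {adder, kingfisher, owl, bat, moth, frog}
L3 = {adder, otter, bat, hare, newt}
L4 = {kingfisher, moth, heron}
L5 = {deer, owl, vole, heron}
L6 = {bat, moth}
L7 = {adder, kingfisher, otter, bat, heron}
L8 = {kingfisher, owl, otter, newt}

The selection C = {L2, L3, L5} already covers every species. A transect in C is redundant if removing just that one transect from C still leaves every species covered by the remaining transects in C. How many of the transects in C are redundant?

Drop L2: kingfisher, moth, frog uncovered — not redundant.
Drop L3: otter, hare, newt uncovered — not redundant.
Drop L5: deer, vole, heron uncovered — not redundant.
None of the transects in C is redundant.

0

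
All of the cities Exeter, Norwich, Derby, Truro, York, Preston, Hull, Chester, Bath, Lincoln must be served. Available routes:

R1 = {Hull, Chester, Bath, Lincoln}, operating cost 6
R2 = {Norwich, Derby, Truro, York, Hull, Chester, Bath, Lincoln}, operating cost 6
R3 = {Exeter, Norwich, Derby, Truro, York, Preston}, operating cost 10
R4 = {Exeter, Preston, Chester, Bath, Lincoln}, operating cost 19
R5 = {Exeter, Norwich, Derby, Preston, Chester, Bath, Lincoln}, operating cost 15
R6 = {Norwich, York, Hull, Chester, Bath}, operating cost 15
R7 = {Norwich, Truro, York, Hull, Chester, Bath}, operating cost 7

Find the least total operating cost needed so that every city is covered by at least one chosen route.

R1, R3 cover every city at operating cost 6 + 10 = 16.
Any cover uses at least 2 routes; among all covering selections none totals below 16.

16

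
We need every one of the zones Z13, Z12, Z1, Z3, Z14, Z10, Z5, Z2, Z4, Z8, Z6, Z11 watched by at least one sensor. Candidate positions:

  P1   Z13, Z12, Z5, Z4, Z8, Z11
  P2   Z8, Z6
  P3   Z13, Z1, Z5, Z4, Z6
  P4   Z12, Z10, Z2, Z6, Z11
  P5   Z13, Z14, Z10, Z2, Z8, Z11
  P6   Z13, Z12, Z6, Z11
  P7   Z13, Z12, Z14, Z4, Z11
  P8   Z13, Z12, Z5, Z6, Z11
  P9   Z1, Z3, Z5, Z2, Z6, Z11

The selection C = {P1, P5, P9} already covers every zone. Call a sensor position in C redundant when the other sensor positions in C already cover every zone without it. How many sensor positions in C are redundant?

Drop P1: Z12, Z4 uncovered — not redundant.
Drop P5: Z14, Z10 uncovered — not redundant.
Drop P9: Z1, Z3, Z6 uncovered — not redundant.
None of the sensor positions in C is redundant.

0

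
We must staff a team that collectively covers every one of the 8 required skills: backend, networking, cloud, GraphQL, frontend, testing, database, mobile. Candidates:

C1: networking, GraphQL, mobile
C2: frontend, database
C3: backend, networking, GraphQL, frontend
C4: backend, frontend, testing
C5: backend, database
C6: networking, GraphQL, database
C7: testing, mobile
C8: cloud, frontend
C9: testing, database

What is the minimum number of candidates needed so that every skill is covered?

4

C1, C2, C4, C8 together cover {backend, networking, cloud, GraphQL, frontend, testing, database, mobile} — every skill.
No 3 of the 9 candidates cover everything (all 84 triples fall short), so 4 is minimum.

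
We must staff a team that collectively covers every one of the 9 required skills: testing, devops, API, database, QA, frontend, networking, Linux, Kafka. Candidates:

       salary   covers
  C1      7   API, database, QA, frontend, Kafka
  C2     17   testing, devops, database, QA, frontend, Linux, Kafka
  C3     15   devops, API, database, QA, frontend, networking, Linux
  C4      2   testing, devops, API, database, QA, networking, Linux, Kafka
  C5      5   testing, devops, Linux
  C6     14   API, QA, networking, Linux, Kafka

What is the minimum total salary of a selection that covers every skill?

C1, C4 cover every skill at salary 7 + 2 = 9.
Any cover uses at least 2 candidates; among all covering selections none totals below 9.

9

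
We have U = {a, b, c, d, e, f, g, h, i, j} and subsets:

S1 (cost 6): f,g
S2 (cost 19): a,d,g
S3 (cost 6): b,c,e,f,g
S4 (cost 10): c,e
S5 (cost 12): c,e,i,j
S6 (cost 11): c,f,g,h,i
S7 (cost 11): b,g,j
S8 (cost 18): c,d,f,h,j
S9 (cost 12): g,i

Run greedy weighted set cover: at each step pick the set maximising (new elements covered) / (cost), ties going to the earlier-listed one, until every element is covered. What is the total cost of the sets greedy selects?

54

Pick 1: S3 adds 5 new (b, c, e, f, g) at cost 6 (ratio 5/6).
Pick 2: S6 adds 2 new (h, i) at cost 11 (ratio 2/11).
Pick 3: S8 adds 2 new (d, j) at cost 18 (ratio 2/18).
Pick 4: S2 adds 1 new (a) at cost 19 (ratio 1/19).
Greedy total cost: 6 + 11 + 18 + 19 = 54. (The true optimum is 47, so greedy overshoots here.)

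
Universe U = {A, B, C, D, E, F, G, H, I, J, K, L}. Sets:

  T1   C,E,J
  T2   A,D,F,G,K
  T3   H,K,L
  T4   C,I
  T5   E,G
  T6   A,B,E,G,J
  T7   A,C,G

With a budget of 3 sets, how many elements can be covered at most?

Choosing T1, T2, T3 covers {A, C, D, E, F, G, H, J, K, L} — 10 elements.
No choice of 3 sets does better; here B, I are left uncovered.

10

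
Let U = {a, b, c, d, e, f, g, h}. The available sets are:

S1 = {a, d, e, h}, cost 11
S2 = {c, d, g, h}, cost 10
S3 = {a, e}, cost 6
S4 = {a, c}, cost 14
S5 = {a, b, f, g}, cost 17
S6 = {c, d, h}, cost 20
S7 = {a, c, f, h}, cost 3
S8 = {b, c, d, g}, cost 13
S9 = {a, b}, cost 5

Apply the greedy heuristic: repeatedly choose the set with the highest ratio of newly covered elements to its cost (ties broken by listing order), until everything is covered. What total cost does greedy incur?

Pick 1: S7 adds 4 new (a, c, f, h) at cost 3 (ratio 4/3).
Pick 2: S8 adds 3 new (b, d, g) at cost 13 (ratio 3/13).
Pick 3: S3 adds 1 new (e) at cost 6 (ratio 1/6).
Greedy total cost: 3 + 13 + 6 = 22.

22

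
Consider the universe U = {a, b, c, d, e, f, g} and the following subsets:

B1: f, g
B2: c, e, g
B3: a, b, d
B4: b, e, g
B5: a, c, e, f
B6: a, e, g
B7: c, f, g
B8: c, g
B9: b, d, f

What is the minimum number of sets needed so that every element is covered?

B1, B2, B3 together cover {a, b, c, d, e, f, g} — every element.
No 2 of the 9 sets cover everything (all 36 pairs fall short), so 3 is minimum.

3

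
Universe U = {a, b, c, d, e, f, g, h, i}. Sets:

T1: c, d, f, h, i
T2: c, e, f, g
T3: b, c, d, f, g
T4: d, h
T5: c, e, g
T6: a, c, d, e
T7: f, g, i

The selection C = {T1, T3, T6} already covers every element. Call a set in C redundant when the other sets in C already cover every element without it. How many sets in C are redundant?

0

Drop T1: h, i uncovered — not redundant.
Drop T3: b, g uncovered — not redundant.
Drop T6: a, e uncovered — not redundant.
None of the sets in C is redundant.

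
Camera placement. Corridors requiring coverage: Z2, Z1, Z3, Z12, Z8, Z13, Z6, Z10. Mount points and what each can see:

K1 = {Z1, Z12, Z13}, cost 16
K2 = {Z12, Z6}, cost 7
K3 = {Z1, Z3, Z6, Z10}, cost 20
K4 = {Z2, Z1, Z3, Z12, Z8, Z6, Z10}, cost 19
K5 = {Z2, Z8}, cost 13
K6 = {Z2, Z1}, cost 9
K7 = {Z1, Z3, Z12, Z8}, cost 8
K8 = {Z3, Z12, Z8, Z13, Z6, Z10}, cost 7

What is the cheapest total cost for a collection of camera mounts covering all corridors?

16

K6, K8 cover every corridor at cost 9 + 7 = 16.
Any cover uses at least 2 camera mounts; among all covering selections none totals below 16.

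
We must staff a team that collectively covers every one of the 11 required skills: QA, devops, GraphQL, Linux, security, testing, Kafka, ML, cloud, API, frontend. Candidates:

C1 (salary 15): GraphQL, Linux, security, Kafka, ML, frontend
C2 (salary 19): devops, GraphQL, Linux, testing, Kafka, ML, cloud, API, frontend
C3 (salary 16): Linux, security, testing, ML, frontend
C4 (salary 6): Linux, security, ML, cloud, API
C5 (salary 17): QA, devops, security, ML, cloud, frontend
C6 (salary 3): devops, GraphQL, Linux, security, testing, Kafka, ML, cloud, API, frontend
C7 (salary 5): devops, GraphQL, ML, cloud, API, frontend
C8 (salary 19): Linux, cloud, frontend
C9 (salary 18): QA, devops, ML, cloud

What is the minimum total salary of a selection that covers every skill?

C5, C6 cover every skill at salary 17 + 3 = 20.
Any cover uses at least 2 candidates; among all covering selections none totals below 20.

20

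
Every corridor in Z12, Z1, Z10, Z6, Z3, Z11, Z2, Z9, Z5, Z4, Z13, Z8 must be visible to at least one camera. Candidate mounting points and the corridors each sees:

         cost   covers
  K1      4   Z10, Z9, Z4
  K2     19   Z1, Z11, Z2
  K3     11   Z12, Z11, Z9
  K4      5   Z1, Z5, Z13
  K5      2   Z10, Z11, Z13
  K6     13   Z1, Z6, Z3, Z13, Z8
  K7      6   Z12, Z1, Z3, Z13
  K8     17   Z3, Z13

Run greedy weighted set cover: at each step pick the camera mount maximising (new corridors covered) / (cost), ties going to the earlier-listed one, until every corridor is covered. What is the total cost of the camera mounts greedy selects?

49

Pick 1: K5 adds 3 new (Z10, Z11, Z13) at cost 2 (ratio 3/2).
Pick 2: K1 adds 2 new (Z9, Z4) at cost 4 (ratio 2/4).
Pick 3: K7 adds 3 new (Z12, Z1, Z3) at cost 6 (ratio 3/6).
Pick 4: K4 adds 1 new (Z5) at cost 5 (ratio 1/5).
Pick 5: K6 adds 2 new (Z6, Z8) at cost 13 (ratio 2/13).
Pick 6: K2 adds 1 new (Z2) at cost 19 (ratio 1/19).
Greedy total cost: 2 + 4 + 6 + 5 + 13 + 19 = 49. (The true optimum is 47, so greedy overshoots here.)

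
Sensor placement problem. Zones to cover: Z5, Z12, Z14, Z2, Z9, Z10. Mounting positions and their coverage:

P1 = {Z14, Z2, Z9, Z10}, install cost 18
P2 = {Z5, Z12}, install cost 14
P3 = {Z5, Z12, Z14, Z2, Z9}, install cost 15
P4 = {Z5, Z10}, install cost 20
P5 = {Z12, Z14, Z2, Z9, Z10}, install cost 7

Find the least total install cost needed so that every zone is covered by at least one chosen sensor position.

21

P2, P5 cover every zone at install cost 14 + 7 = 21.
Any cover uses at least 2 sensor positions; among all covering selections none totals below 21.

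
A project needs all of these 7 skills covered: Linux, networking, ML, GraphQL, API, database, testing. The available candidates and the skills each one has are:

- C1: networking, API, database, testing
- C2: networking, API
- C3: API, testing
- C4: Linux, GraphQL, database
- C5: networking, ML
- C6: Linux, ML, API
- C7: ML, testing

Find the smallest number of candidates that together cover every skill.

3

C1, C4, C5 together cover {Linux, networking, ML, GraphQL, API, database, testing} — every skill.
No 2 of the 7 candidates cover everything (all 21 pairs fall short), so 3 is minimum.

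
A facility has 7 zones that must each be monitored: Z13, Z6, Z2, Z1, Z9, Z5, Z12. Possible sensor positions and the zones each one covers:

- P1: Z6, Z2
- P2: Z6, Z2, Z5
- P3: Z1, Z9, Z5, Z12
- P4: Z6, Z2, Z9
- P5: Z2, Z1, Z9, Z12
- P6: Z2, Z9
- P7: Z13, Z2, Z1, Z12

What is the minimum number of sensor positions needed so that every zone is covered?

3

P1, P3, P7 together cover {Z13, Z6, Z2, Z1, Z9, Z5, Z12} — every zone.
No 2 of the 7 sensor positions cover everything (all 21 pairs fall short), so 3 is minimum.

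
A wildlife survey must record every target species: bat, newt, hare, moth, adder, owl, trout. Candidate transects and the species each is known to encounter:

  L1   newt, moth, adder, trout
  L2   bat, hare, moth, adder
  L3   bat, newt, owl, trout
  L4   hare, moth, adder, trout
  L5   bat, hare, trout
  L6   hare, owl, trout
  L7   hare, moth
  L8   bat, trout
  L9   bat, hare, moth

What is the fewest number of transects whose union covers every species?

2

L2, L3 together cover {bat, newt, hare, moth, adder, owl, trout} — every species.
No single transect contains all 7 species, so 2 is optimal.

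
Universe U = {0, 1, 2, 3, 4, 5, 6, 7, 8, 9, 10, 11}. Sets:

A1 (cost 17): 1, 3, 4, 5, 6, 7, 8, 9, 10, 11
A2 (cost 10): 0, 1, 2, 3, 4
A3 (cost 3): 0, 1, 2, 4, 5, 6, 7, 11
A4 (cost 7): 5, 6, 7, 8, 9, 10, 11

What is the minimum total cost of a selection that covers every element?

17

A2, A4 cover every element at cost 10 + 7 = 17.
Any cover uses at least 2 sets; among all covering selections none totals below 17.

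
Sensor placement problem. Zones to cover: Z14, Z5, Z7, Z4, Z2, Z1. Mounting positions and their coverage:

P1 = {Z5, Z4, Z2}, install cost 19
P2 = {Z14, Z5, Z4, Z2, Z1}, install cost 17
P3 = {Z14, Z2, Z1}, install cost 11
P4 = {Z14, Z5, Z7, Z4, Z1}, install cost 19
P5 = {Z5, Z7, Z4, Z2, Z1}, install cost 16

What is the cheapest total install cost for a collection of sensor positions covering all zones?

P3, P5 cover every zone at install cost 11 + 16 = 27.
Any cover uses at least 2 sensor positions; among all covering selections none totals below 27.

27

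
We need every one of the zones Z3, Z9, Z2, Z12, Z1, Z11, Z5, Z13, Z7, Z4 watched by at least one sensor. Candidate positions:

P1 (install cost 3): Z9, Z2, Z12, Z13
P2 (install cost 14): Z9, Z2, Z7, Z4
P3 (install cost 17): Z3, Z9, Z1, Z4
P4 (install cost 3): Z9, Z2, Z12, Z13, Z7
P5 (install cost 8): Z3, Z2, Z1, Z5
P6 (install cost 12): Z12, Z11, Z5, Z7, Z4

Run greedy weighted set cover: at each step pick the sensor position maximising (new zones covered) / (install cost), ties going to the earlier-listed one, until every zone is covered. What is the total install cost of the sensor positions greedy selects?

23

Pick 1: P4 adds 5 new (Z9, Z2, Z12, Z13, Z7) at install cost 3 (ratio 5/3).
Pick 2: P5 adds 3 new (Z3, Z1, Z5) at install cost 8 (ratio 3/8).
Pick 3: P6 adds 2 new (Z11, Z4) at install cost 12 (ratio 2/12).
Greedy total install cost: 3 + 8 + 12 = 23.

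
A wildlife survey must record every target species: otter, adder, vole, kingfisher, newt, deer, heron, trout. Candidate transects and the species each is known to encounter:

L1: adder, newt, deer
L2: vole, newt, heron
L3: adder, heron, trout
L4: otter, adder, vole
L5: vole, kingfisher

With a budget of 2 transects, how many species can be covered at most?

Choosing L1, L2 covers {adder, vole, newt, deer, heron} — 5 species.
No choice of 2 transects does better; here otter, kingfisher, trout are left uncovered.

5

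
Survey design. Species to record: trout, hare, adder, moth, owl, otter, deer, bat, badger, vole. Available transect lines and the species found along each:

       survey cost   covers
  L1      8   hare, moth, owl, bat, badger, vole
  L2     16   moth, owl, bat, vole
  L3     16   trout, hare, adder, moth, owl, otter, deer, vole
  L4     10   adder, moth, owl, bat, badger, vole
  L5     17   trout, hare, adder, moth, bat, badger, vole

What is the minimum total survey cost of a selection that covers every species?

24

L1, L3 cover every species at survey cost 8 + 16 = 24.
Any cover uses at least 2 transects; among all covering selections none totals below 24.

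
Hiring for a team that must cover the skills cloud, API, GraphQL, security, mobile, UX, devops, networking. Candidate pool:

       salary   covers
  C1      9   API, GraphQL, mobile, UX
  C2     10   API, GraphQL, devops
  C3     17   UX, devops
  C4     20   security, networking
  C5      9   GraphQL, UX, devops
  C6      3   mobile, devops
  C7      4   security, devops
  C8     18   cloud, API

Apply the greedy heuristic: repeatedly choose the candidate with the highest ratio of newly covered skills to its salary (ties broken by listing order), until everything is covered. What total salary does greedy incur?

54

Pick 1: C6 adds 2 new (mobile, devops) at salary 3 (ratio 2/3).
Pick 2: C1 adds 3 new (API, GraphQL, UX) at salary 9 (ratio 3/9).
Pick 3: C7 adds 1 new (security) at salary 4 (ratio 1/4).
Pick 4: C8 adds 1 new (cloud) at salary 18 (ratio 1/18).
Pick 5: C4 adds 1 new (networking) at salary 20 (ratio 1/20).
Greedy total salary: 3 + 9 + 4 + 18 + 20 = 54. (The true optimum is 50, so greedy overshoots here.)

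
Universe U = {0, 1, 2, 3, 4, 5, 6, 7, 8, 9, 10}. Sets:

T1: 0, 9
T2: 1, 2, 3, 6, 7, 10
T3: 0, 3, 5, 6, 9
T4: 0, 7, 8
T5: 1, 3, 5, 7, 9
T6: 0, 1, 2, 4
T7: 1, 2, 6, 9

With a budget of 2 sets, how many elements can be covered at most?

9

Choosing T2, T3 covers {0, 1, 2, 3, 5, 6, 7, 9, 10} — 9 elements.
No choice of 2 sets does better; here 4, 8 are left uncovered.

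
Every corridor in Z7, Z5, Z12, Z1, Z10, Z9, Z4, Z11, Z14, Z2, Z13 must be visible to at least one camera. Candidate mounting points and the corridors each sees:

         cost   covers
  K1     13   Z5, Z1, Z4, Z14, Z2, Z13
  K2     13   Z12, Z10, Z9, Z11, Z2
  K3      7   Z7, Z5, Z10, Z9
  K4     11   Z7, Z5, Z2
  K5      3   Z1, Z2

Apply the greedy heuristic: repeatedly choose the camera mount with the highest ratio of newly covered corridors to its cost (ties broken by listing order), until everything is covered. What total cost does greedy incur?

Pick 1: K5 adds 2 new (Z1, Z2) at cost 3 (ratio 2/3).
Pick 2: K3 adds 4 new (Z7, Z5, Z10, Z9) at cost 7 (ratio 4/7).
Pick 3: K1 adds 3 new (Z4, Z14, Z13) at cost 13 (ratio 3/13).
Pick 4: K2 adds 2 new (Z12, Z11) at cost 13 (ratio 2/13).
Greedy total cost: 3 + 7 + 13 + 13 = 36. (The true optimum is 33, so greedy overshoots here.)

36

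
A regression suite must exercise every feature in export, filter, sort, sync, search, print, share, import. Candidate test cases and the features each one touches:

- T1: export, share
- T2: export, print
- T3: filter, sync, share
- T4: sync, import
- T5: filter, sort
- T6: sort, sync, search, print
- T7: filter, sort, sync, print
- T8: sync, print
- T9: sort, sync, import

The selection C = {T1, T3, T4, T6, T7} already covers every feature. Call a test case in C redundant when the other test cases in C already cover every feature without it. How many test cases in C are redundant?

Drop T1: export uncovered — not redundant.
Drop T3: the rest still cover every feature — redundant.
Drop T4: import uncovered — not redundant.
Drop T6: search uncovered — not redundant.
Drop T7: the rest still cover every feature — redundant.
2 redundant: T3, T7.

2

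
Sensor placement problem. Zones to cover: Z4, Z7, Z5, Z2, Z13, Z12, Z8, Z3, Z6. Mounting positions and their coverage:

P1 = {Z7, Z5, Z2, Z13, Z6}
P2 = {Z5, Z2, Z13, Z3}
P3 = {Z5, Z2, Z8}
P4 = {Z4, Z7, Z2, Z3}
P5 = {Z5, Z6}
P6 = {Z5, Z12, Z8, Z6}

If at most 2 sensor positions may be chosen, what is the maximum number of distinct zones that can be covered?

Choosing P4, P6 covers {Z4, Z7, Z5, Z2, Z12, Z8, Z3, Z6} — 8 zones.
No choice of 2 sensor positions does better; here Z13 is left uncovered.

8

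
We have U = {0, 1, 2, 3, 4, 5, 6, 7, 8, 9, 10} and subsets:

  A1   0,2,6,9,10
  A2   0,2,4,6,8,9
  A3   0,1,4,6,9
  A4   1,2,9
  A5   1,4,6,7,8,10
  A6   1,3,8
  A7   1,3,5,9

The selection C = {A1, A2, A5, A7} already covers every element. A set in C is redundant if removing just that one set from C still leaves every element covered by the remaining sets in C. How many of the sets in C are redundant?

Drop A1: the rest still cover every element — redundant.
Drop A2: the rest still cover every element — redundant.
Drop A5: 7 uncovered — not redundant.
Drop A7: 3, 5 uncovered — not redundant.
2 redundant: A1, A2.

2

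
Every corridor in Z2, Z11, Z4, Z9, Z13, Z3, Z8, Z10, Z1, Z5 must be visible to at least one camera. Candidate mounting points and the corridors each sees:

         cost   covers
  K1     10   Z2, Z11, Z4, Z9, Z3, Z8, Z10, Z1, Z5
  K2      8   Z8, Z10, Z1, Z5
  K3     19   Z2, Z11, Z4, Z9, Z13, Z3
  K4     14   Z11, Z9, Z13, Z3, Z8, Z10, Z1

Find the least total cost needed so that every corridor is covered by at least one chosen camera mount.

K1, K4 cover every corridor at cost 10 + 14 = 24.
Any cover uses at least 2 camera mounts; among all covering selections none totals below 24.

24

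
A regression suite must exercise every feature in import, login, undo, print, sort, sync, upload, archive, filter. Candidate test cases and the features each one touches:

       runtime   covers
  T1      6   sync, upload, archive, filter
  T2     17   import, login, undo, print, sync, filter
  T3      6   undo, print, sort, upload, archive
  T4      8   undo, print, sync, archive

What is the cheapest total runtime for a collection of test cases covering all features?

T2, T3 cover every feature at runtime 17 + 6 = 23.
Any cover uses at least 2 test cases; among all covering selections none totals below 23.
Greedy by coverage-per-runtime would pick T3, T1, T2 for 29 — worse than the optimum 23.

23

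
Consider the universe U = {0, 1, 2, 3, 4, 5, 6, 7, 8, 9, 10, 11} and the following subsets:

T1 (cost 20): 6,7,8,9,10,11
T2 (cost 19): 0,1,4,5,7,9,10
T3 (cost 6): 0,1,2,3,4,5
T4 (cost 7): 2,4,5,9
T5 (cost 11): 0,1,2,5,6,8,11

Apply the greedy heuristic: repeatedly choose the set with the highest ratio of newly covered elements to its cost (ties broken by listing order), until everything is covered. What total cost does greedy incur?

Pick 1: T3 adds 6 new (0, 1, 2, 3, 4, 5) at cost 6 (ratio 6/6).
Pick 2: T1 adds 6 new (6, 7, 8, 9, 10, 11) at cost 20 (ratio 6/20).
Greedy total cost: 6 + 20 = 26.

26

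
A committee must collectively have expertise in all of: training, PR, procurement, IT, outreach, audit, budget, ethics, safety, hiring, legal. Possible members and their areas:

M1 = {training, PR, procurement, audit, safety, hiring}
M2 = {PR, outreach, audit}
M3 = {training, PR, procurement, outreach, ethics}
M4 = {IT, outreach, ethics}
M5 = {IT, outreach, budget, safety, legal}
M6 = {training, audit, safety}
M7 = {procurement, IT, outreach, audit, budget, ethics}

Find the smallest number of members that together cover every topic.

3

M1, M3, M5 together cover {training, PR, procurement, IT, outreach, audit, budget, ethics, safety, hiring, legal} — every topic.
No 2 of the 7 members cover everything (all 21 pairs fall short), so 3 is minimum.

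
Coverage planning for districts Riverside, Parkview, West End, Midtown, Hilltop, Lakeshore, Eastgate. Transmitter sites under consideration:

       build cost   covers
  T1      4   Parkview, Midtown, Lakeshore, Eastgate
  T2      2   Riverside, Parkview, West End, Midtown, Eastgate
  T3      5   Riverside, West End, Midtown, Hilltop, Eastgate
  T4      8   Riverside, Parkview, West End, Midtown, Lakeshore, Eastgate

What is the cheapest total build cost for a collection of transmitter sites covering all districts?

9

T1, T3 cover every district at build cost 4 + 5 = 9.
Any cover uses at least 2 transmitter sites; among all covering selections none totals below 9.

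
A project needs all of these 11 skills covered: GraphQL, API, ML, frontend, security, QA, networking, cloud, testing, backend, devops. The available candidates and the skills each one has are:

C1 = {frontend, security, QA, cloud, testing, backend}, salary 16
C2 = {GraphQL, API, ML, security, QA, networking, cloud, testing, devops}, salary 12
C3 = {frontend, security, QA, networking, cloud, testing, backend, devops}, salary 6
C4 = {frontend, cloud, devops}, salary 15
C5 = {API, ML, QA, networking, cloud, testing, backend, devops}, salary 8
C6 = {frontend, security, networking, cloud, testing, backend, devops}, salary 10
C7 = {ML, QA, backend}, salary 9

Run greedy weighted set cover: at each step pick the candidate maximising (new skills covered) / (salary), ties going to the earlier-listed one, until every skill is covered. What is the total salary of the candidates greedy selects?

Pick 1: C3 adds 8 new (frontend, security, QA, networking, cloud, testing, backend, devops) at salary 6 (ratio 8/6).
Pick 2: C2 adds 3 new (GraphQL, API, ML) at salary 12 (ratio 3/12).
Greedy total salary: 6 + 12 = 18.

18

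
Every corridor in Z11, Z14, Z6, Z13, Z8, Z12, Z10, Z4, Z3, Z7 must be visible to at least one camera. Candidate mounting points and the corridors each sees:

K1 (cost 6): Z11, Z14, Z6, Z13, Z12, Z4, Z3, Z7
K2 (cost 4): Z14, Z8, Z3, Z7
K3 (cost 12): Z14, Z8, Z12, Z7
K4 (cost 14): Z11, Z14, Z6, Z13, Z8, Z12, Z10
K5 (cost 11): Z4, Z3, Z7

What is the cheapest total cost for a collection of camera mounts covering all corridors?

K1, K4 cover every corridor at cost 6 + 14 = 20.
Any cover uses at least 2 camera mounts; among all covering selections none totals below 20.

20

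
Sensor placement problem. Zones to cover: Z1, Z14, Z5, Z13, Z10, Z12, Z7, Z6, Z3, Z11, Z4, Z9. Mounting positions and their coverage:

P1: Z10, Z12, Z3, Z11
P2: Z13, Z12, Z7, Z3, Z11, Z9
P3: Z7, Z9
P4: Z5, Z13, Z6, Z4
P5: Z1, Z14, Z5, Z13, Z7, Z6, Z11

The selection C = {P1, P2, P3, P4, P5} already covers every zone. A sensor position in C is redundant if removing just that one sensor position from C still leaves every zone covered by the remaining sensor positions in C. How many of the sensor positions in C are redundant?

2

Drop P1: Z10 uncovered — not redundant.
Drop P2: the rest still cover every zone — redundant.
Drop P3: the rest still cover every zone — redundant.
Drop P4: Z4 uncovered — not redundant.
Drop P5: Z1, Z14 uncovered — not redundant.
2 redundant: P2, P3.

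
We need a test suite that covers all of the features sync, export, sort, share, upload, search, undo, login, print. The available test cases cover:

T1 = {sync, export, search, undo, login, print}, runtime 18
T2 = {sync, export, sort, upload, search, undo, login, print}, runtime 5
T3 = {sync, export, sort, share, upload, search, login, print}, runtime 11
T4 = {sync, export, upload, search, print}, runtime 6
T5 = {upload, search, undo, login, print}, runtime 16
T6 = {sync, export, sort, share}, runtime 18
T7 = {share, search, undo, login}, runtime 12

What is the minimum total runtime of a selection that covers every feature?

T2, T3 cover every feature at runtime 5 + 11 = 16.
Any cover uses at least 2 test cases; among all covering selections none totals below 16.

16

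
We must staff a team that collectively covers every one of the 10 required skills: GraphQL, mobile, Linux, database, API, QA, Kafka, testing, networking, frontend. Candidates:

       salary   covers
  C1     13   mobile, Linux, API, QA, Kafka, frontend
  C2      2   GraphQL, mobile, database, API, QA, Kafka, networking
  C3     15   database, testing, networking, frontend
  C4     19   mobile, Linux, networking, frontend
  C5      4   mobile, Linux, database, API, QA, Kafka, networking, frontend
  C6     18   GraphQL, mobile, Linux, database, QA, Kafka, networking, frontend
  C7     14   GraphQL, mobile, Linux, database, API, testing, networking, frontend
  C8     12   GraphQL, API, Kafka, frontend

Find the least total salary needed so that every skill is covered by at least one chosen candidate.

C2, C7 cover every skill at salary 2 + 14 = 16.
Any cover uses at least 2 candidates; among all covering selections none totals below 16.
Greedy by coverage-per-salary would pick C2, C5, C7 for 20 — worse than the optimum 16.

16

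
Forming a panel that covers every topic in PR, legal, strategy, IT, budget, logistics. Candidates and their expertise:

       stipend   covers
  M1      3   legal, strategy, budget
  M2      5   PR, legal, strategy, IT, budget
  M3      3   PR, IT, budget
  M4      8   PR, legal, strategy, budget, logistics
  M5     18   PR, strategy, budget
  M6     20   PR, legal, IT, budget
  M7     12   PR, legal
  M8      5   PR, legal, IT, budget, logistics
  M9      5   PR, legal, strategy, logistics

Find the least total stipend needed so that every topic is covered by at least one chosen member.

8

M1, M8 cover every topic at stipend 3 + 5 = 8.
Any cover uses at least 2 members; among all covering selections none totals below 8.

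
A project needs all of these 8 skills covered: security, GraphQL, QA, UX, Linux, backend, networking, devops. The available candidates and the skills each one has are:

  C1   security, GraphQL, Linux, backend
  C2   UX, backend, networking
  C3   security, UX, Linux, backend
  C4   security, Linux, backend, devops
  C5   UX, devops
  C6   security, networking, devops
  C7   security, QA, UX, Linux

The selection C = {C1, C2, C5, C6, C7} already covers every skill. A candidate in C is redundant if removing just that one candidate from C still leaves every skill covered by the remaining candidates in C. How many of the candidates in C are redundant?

Drop C1: GraphQL uncovered — not redundant.
Drop C2: the rest still cover every skill — redundant.
Drop C5: the rest still cover every skill — redundant.
Drop C6: the rest still cover every skill — redundant.
Drop C7: QA uncovered — not redundant.
3 redundant: C2, C5, C6.

3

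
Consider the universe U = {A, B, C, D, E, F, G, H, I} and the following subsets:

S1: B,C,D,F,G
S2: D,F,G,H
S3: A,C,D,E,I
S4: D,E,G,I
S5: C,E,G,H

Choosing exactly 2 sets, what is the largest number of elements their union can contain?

Choosing S1, S3 covers {A, B, C, D, E, F, G, I} — 8 elements.
No choice of 2 sets does better; here H is left uncovered.

8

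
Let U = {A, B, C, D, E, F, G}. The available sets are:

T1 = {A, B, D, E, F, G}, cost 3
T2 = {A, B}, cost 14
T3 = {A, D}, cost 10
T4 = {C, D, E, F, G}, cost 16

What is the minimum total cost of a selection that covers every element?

19

T1, T4 cover every element at cost 3 + 16 = 19.
Any cover uses at least 2 sets; among all covering selections none totals below 19.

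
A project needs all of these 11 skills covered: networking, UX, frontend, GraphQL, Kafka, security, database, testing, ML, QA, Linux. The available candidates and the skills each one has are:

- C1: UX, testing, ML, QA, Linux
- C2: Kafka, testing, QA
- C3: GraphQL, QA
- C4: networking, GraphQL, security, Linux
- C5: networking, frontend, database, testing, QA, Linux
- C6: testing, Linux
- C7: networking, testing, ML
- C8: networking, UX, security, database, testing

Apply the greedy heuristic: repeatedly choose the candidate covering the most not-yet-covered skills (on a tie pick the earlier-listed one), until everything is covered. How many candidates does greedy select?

Pick 1: C5 covers 6 new skills (networking, frontend, database, testing, QA, Linux).
Pick 2: C1 covers 2 new skills (UX, ML).
Pick 3: C4 covers 2 new skills (GraphQL, security).
Pick 4: C2 covers 1 new skills (Kafka).
Greedy uses 4 candidates.

4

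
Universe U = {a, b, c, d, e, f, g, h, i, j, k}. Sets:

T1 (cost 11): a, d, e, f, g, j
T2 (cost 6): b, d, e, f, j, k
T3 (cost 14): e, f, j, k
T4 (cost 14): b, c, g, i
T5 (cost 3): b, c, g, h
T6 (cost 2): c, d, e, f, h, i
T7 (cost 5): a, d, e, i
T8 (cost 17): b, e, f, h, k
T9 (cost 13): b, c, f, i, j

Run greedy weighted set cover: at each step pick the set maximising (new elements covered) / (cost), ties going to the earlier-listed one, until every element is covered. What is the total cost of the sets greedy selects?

16

Pick 1: T6 adds 6 new (c, d, e, f, h, i) at cost 2 (ratio 6/2).
Pick 2: T5 adds 2 new (b, g) at cost 3 (ratio 2/3).
Pick 3: T2 adds 2 new (j, k) at cost 6 (ratio 2/6).
Pick 4: T7 adds 1 new (a) at cost 5 (ratio 1/5).
Greedy total cost: 2 + 3 + 6 + 5 = 16. (The true optimum is 14, so greedy overshoots here.)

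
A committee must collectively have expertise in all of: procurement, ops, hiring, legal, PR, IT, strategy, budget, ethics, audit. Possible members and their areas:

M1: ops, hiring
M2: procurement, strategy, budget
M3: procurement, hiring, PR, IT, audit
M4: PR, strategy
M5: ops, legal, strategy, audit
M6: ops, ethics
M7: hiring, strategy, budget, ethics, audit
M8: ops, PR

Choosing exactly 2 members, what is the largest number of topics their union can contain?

Choosing M3, M5 covers {procurement, ops, hiring, legal, PR, IT, strategy, audit} — 8 topics.
No choice of 2 members does better; here budget, ethics are left uncovered.

8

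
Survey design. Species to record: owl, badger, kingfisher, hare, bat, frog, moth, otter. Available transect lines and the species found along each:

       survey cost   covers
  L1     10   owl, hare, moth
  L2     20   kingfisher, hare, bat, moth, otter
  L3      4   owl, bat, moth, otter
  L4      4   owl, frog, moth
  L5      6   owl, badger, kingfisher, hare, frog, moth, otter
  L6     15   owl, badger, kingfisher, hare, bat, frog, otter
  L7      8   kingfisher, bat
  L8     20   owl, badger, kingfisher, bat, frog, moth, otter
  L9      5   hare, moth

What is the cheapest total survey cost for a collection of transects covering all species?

L3, L5 cover every species at survey cost 4 + 6 = 10.
Any cover uses at least 2 transects; among all covering selections none totals below 10.

10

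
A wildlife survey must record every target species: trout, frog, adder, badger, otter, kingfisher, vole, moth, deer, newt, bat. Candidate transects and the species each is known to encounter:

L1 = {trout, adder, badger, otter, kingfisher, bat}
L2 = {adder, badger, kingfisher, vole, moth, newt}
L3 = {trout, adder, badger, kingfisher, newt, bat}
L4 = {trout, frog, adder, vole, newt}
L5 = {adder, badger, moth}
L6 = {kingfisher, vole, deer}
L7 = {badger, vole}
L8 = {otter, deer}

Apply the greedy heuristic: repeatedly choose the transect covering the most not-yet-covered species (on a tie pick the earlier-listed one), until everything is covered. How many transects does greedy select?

Pick 1: L1 covers 6 new species (trout, adder, badger, otter, kingfisher, bat).
Pick 2: L2 covers 3 new species (vole, moth, newt).
Pick 3: L4 covers 1 new species (frog).
Pick 4: L6 covers 1 new species (deer).
Greedy uses 4 transects.

4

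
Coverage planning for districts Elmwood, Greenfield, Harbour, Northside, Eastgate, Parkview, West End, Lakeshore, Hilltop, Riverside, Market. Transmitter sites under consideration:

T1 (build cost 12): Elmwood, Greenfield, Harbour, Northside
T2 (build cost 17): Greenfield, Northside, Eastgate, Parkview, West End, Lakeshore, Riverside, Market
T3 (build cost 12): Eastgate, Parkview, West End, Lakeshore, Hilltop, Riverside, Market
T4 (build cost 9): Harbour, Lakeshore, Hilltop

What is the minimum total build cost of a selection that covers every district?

T1, T3 cover every district at build cost 12 + 12 = 24.
Any cover uses at least 2 transmitter sites; among all covering selections none totals below 24.

24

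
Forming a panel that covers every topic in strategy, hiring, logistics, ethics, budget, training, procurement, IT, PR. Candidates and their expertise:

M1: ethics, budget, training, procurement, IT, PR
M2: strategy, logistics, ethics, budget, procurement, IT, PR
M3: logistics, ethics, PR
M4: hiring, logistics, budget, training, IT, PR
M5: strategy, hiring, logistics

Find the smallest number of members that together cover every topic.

M1, M5 together cover {strategy, hiring, logistics, ethics, budget, training, procurement, IT, PR} — every topic.
No single member contains all 9 topics, so 2 is optimal.

2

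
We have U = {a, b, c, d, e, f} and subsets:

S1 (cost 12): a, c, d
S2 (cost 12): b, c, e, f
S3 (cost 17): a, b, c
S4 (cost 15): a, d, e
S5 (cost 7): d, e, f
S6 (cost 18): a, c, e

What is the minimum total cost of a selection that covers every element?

24

S1, S2 cover every element at cost 12 + 12 = 24.
Any cover uses at least 2 sets; among all covering selections none totals below 24.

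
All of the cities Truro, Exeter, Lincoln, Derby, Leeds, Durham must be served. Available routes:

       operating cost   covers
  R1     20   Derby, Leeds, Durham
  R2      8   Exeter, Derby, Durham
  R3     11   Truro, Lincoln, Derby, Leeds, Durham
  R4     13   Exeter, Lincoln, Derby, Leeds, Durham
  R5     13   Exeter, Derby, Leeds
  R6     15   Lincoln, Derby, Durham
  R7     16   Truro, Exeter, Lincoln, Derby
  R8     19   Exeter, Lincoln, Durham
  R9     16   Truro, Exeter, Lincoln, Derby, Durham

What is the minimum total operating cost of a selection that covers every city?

19

R2, R3 cover every city at operating cost 8 + 11 = 19.
Any cover uses at least 2 routes; among all covering selections none totals below 19.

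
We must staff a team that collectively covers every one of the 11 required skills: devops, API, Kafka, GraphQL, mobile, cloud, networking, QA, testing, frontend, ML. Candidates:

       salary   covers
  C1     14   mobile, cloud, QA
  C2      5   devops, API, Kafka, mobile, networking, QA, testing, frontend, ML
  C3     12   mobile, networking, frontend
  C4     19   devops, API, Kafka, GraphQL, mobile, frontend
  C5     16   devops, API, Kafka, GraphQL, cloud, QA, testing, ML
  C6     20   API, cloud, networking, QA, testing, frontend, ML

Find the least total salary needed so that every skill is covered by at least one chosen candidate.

C2, C5 cover every skill at salary 5 + 16 = 21.
Any cover uses at least 2 candidates; among all covering selections none totals below 21.

21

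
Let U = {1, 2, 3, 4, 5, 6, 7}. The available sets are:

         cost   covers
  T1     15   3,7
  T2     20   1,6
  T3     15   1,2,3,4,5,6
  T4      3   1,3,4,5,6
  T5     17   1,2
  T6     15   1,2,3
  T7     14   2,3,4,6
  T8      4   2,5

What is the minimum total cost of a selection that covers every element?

T1, T4, T8 cover every element at cost 15 + 3 + 4 = 22.
Any cover uses at least 2 sets; among all covering selections none totals below 22.

22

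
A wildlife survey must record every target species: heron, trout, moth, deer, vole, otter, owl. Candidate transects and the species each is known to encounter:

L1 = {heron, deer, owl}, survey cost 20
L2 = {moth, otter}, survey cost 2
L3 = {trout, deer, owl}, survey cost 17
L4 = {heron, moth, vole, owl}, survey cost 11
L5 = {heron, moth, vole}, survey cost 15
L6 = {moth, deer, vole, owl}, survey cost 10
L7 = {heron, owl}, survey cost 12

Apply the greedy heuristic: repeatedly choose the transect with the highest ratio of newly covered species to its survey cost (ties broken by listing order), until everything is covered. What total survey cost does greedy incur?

40

Pick 1: L2 adds 2 new (moth, otter) at survey cost 2 (ratio 2/2).
Pick 2: L6 adds 3 new (deer, vole, owl) at survey cost 10 (ratio 3/10).
Pick 3: L4 adds 1 new (heron) at survey cost 11 (ratio 1/11).
Pick 4: L3 adds 1 new (trout) at survey cost 17 (ratio 1/17).
Greedy total survey cost: 2 + 10 + 11 + 17 = 40. (The true optimum is 30, so greedy overshoots here.)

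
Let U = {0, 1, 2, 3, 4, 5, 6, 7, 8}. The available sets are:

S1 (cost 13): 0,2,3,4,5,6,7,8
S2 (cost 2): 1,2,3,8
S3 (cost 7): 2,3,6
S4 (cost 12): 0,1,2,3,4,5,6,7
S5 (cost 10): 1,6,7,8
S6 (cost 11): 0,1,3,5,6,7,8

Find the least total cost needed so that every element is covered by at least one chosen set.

14

S2, S4 cover every element at cost 2 + 12 = 14.
Any cover uses at least 2 sets; among all covering selections none totals below 14.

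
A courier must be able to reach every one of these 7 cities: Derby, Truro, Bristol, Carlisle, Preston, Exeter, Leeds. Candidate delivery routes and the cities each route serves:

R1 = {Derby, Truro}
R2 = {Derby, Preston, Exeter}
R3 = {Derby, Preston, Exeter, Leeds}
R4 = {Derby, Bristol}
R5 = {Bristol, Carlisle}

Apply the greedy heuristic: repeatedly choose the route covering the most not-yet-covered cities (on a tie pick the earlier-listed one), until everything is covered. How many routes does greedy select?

Pick 1: R3 covers 4 new cities (Derby, Preston, Exeter, Leeds).
Pick 2: R5 covers 2 new cities (Bristol, Carlisle).
Pick 3: R1 covers 1 new cities (Truro).
Greedy uses 3 routes.

3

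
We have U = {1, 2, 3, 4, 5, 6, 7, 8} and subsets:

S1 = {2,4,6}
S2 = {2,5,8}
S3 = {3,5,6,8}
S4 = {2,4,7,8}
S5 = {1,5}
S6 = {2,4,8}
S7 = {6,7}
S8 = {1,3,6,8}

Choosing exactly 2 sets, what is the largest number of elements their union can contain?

7

Choosing S3, S4 covers {2, 3, 4, 5, 6, 7, 8} — 7 elements.
No choice of 2 sets does better; here 1 is left uncovered.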